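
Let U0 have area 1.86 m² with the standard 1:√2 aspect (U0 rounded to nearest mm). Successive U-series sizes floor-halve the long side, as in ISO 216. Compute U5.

Let U0's short side be w mm. w · w√2 = 1.86 m² = 1,860,000 mm², so w ≈ 1146.8 mm and w√2 ≈ 1621.9 mm → U0 = 1147 × 1622 mm.
U1: ⌊1622/2⌋ × 1147 = 811 × 1147 mm
U2: ⌊1147/2⌋ × 811 = 573 × 811 mm
U3: ⌊811/2⌋ × 573 = 405 × 573 mm
U4: ⌊573/2⌋ × 405 = 286 × 405 mm
U5: ⌊405/2⌋ × 286 = 202 × 286 mm

202 × 286 mm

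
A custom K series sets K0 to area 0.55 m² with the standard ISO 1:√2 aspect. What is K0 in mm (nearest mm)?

624 × 882 mm

Let the short side be w mm. Then w · w√2 = 0.55 m² = 550,000 mm².
w² = 550,000/√2, so w ≈ 623.6 mm; long side = w√2 ≈ 881.9 mm.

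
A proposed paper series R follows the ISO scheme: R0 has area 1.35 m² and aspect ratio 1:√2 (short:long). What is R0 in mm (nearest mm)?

977 × 1382 mm

Let the short side be w mm. Then w · w√2 = 1.35 m² = 1,350,000 mm².
w² = 1,350,000/√2, so w ≈ 977.0 mm; long side = w√2 ≈ 1381.7 mm.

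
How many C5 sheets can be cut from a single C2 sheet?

8

Each ISO step halves the sheet: 1 × C2 → 2 × C3 → 4 × C4 → 8 × C5
From C2 to C5 is 3 halving steps: 2^3 = 8.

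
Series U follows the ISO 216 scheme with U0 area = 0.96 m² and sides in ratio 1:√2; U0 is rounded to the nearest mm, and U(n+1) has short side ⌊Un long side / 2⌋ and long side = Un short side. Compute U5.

Let U0's short side be w mm. w · w√2 = 0.96 m² = 960,000 mm², so w ≈ 823.9 mm and w√2 ≈ 1165.2 mm → U0 = 824 × 1165 mm.
U1: ⌊1165/2⌋ × 824 = 582 × 824 mm
U2: ⌊824/2⌋ × 582 = 412 × 582 mm
U3: ⌊582/2⌋ × 412 = 291 × 412 mm
U4: ⌊412/2⌋ × 291 = 206 × 291 mm
U5: ⌊291/2⌋ × 206 = 145 × 206 mm

145 × 206 mm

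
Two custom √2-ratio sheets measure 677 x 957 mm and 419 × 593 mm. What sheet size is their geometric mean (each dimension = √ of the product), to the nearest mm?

Short side: √(677 · 419) = √283663 ≈ 532.6 → 533 mm
Long side: √(957 · 593) = √567501 ≈ 753.3 → 753 mm

533 × 753 mm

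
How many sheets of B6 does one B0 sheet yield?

B0 = 1000 × 1414 mm; B6 = 125 × 176 mm.
Each halving step doubles the count; 6 steps from B0 to B6.
2^6 = 64.

64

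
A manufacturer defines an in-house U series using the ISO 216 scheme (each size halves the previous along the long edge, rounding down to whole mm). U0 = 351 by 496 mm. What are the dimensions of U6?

43 × 62 mm

U1: ⌊496/2⌋ × 351 = 248 × 351 mm
U2: ⌊351/2⌋ × 248 = 175 × 248 mm
U3: ⌊248/2⌋ × 175 = 124 × 175 mm
U4: ⌊175/2⌋ × 124 = 87 × 124 mm
U5: ⌊124/2⌋ × 87 = 62 × 87 mm
U6: ⌊87/2⌋ × 62 = 43 × 62 mm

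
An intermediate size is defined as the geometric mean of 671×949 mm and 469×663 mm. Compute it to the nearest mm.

561 × 793 mm

Short side: √(671 · 469) = √314699 ≈ 561.0 → 561 mm
Long side: √(949 · 663) = √629187 ≈ 793.2 → 793 mm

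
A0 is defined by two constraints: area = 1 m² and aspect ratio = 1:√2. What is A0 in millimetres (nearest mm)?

841 × 1189 mm

Let the short side be w mm. Then the long side is w√2 and w · w√2 = 10⁶ mm².
w² = 10⁶/√2, so w = 1000 / 2^(1/4) ≈ 840.9 mm; long side = 1000 · 2^(1/4) ≈ 1189.2 mm.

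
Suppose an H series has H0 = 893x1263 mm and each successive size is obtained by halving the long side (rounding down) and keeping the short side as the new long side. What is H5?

157 × 223 mm

H1: ⌊1263/2⌋ × 893 = 631 × 893 mm
H2: ⌊893/2⌋ × 631 = 446 × 631 mm
H3: ⌊631/2⌋ × 446 = 315 × 446 mm
H4: ⌊446/2⌋ × 315 = 223 × 315 mm
H5: ⌊315/2⌋ × 223 = 157 × 223 mm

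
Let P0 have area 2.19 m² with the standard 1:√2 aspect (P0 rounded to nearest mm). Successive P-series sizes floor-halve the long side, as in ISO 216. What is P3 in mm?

440 × 622 mm

Let P0's short side be w mm. w · w√2 = 2.19 m² = 2,190,000 mm², so w ≈ 1244.4 mm and w√2 ≈ 1759.9 mm → P0 = 1244 × 1760 mm.
P1: ⌊1760/2⌋ × 1244 = 880 × 1244 mm
P2: ⌊1244/2⌋ × 880 = 622 × 880 mm
P3: ⌊880/2⌋ × 622 = 440 × 622 mm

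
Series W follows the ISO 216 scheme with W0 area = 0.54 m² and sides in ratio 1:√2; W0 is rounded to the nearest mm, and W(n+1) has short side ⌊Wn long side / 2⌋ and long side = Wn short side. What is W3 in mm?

Let W0's short side be w mm. w · w√2 = 0.54 m² = 540,000 mm², so w ≈ 617.9 mm and w√2 ≈ 873.9 mm → W0 = 618 × 874 mm.
W1: ⌊874/2⌋ × 618 = 437 × 618 mm
W2: ⌊618/2⌋ × 437 = 309 × 437 mm
W3: ⌊437/2⌋ × 309 = 218 × 309 mm

218 × 309 mm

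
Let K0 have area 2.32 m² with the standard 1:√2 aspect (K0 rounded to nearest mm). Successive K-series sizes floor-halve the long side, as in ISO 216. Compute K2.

640 × 905 mm

Let K0's short side be w mm. w · w√2 = 2.32 m² = 2,320,000 mm², so w ≈ 1280.8 mm and w√2 ≈ 1811.3 mm → K0 = 1281 × 1811 mm.
K1: ⌊1811/2⌋ × 1281 = 905 × 1281 mm
K2: ⌊1281/2⌋ × 905 = 640 × 905 mm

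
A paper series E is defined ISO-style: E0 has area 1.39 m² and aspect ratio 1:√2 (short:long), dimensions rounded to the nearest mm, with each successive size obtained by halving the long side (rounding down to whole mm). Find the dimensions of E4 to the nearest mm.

247 × 350 mm

Let E0's short side be w mm. w · w√2 = 1.39 m² = 1,390,000 mm², so w ≈ 991.4 mm and w√2 ≈ 1402.1 mm → E0 = 991 × 1402 mm.
E1: ⌊1402/2⌋ × 991 = 701 × 991 mm
E2: ⌊991/2⌋ × 701 = 495 × 701 mm
E3: ⌊701/2⌋ × 495 = 350 × 495 mm
E4: ⌊495/2⌋ × 350 = 247 × 350 mm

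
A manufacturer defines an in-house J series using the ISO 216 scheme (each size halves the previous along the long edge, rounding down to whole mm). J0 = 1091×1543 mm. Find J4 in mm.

J1: ⌊1543/2⌋ × 1091 = 771 × 1091 mm
J2: ⌊1091/2⌋ × 771 = 545 × 771 mm
J3: ⌊771/2⌋ × 545 = 385 × 545 mm
J4: ⌊545/2⌋ × 385 = 272 × 385 mm

272 × 385 mm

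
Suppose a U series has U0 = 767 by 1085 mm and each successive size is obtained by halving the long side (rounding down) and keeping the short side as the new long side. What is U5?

U1: ⌊1085/2⌋ × 767 = 542 × 767 mm
U2: ⌊767/2⌋ × 542 = 383 × 542 mm
U3: ⌊542/2⌋ × 383 = 271 × 383 mm
U4: ⌊383/2⌋ × 271 = 191 × 271 mm
U5: ⌊271/2⌋ × 191 = 135 × 191 mm

135 × 191 mm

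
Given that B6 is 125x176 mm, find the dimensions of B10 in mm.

31 × 44 mm

B7: ⌊176/2⌋ × 125 = 88 × 125 mm
B8: ⌊125/2⌋ × 88 = 62 × 88 mm
B9: ⌊88/2⌋ × 62 = 44 × 62 mm
B10: ⌊62/2⌋ × 44 = 31 × 44 mm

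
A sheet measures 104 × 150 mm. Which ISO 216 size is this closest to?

Aspect ratio 150/104 ≈ 1.442 (ISO target is √2 ≈ 1.414).
In the A-series (A0 area = 1 m²): A6 = 105 × 148 mm.
Off by 3 mm total — nearest standard size.

A6 (105 × 148 mm)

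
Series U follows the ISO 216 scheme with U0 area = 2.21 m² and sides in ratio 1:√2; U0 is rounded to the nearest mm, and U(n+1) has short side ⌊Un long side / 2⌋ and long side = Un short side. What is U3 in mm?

Let U0's short side be w mm. w · w√2 = 2.21 m² = 2,210,000 mm², so w ≈ 1250.1 mm and w√2 ≈ 1767.9 mm → U0 = 1250 × 1768 mm.
U1: ⌊1768/2⌋ × 1250 = 884 × 1250 mm
U2: ⌊1250/2⌋ × 884 = 625 × 884 mm
U3: ⌊884/2⌋ × 625 = 442 × 625 mm

442 × 625 mm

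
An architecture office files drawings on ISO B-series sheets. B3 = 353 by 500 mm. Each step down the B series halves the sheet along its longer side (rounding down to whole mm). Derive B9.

44 × 62 mm

B4: ⌊500/2⌋ × 353 = 250 × 353 mm
B5: ⌊353/2⌋ × 250 = 176 × 250 mm
B6: ⌊250/2⌋ × 176 = 125 × 176 mm
B7: ⌊176/2⌋ × 125 = 88 × 125 mm
B8: ⌊125/2⌋ × 88 = 62 × 88 mm
B9: ⌊88/2⌋ × 62 = 44 × 62 mm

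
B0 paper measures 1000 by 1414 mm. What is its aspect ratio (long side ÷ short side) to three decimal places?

1.414

1414 / 1000 = 1.414
Matches √2 ≈ 1.414 — the ISO 216 defining ratio.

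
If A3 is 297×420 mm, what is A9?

37 × 52 mm

A4: ⌊420/2⌋ × 297 = 210 × 297 mm
A5: ⌊297/2⌋ × 210 = 148 × 210 mm
A6: ⌊210/2⌋ × 148 = 105 × 148 mm
A7: ⌊148/2⌋ × 105 = 74 × 105 mm
A8: ⌊105/2⌋ × 74 = 52 × 74 mm
A9: ⌊74/2⌋ × 52 = 37 × 52 mm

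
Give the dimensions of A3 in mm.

297 × 420 mm

A0 = 841 × 1189 mm (A0 has area 1 m², aspect 1:√2).
A1: ⌊1189/2⌋ × 841 = 594 × 841 mm
A2: ⌊841/2⌋ × 594 = 420 × 594 mm
A3: ⌊594/2⌋ × 420 = 297 × 420 mm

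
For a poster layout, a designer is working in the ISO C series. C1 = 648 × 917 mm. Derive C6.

114 × 162 mm

C2: ⌊917/2⌋ × 648 = 458 × 648 mm
C3: ⌊648/2⌋ × 458 = 324 × 458 mm
C4: ⌊458/2⌋ × 324 = 229 × 324 mm
C5: ⌊324/2⌋ × 229 = 162 × 229 mm
C6: ⌊229/2⌋ × 162 = 114 × 162 mm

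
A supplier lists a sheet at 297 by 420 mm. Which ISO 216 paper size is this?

Aspect ratio 420/297 ≈ 1.414 — close to the ISO √2 ≈ 1.414.
In the A-series (A0 area = 1 m²): A3 = 297 × 420 mm.

A3 (297 × 420 mm)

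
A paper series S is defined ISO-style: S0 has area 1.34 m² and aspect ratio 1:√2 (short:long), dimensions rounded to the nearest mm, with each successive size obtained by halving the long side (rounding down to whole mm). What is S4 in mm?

Let S0's short side be w mm. w · w√2 = 1.34 m² = 1,340,000 mm², so w ≈ 973.4 mm and w√2 ≈ 1376.6 mm → S0 = 973 × 1377 mm.
S1: ⌊1377/2⌋ × 973 = 688 × 973 mm
S2: ⌊973/2⌋ × 688 = 486 × 688 mm
S3: ⌊688/2⌋ × 486 = 344 × 486 mm
S4: ⌊486/2⌋ × 344 = 243 × 344 mm

243 × 344 mm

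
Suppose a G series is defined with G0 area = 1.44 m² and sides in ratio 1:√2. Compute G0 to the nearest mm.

1009 × 1427 mm

Let the short side be w mm. Then w · w√2 = 1.44 m² = 1,440,000 mm².
w² = 1,440,000/√2, so w ≈ 1009.1 mm; long side = w√2 ≈ 1427.0 mm.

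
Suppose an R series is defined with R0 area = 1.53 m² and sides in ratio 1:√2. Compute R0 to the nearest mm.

Let the short side be w mm. Then w · w√2 = 1.53 m² = 1,530,000 mm².
w² = 1,530,000/√2, so w ≈ 1040.1 mm; long side = w√2 ≈ 1471.0 mm.

1040 × 1471 mm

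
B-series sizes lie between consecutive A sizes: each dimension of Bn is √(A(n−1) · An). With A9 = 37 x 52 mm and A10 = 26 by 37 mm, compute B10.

Short side: √(37 · 26) = √962 ≈ 31.0 → 31 mm
Long side: √(52 · 37) = √1924 ≈ 43.9 → 44 mm

31 × 44 mm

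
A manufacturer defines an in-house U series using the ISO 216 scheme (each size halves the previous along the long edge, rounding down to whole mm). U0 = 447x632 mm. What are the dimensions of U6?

55 × 79 mm

U1: ⌊632/2⌋ × 447 = 316 × 447 mm
U2: ⌊447/2⌋ × 316 = 223 × 316 mm
U3: ⌊316/2⌋ × 223 = 158 × 223 mm
U4: ⌊223/2⌋ × 158 = 111 × 158 mm
U5: ⌊158/2⌋ × 111 = 79 × 111 mm
U6: ⌊111/2⌋ × 79 = 55 × 79 mm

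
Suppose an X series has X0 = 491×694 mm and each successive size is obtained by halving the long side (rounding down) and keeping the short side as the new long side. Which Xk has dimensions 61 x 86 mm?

X6

X0: 491 × 694 mm
X1: 347 × 491 mm
X2: 245 × 347 mm
X3: 173 × 245 mm
X4: 122 × 173 mm
X5: 86 × 122 mm
X6: 61 × 86 mm
X7: 43 × 61 mm
→ matches X6.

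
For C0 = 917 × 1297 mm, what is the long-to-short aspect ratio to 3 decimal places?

1.414

1297 / 917 = 1.414
Matches √2 ≈ 1.414 — the ISO 216 defining ratio.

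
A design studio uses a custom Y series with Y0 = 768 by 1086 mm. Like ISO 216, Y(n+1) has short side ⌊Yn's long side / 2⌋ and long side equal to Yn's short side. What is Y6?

Y1 = 543 × 768 mm (from Y0 by 1 halving).
Y2: ⌊768/2⌋ × 543 = 384 × 543 mm
Y3: ⌊543/2⌋ × 384 = 271 × 384 mm
Y4: ⌊384/2⌋ × 271 = 192 × 271 mm
Y5: ⌊271/2⌋ × 192 = 135 × 192 mm
Y6: ⌊192/2⌋ × 135 = 96 × 135 mm

96 × 135 mm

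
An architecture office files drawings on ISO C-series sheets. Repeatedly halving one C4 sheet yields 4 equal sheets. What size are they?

4 = 2^2, so 2 halving steps.
C4 → C5 → … → C6 after 2 steps.

C6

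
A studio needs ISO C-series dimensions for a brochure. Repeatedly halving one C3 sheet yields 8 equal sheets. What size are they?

8 = 2^3, so 3 halving steps.
C3 → C4 → … → C6 after 3 steps.

C6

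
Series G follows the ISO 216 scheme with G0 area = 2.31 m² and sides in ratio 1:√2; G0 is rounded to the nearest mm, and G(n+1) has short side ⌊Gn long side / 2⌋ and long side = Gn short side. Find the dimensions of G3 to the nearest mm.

451 × 639 mm

Let G0's short side be w mm. w · w√2 = 2.31 m² = 2,310,000 mm², so w ≈ 1278.1 mm and w√2 ≈ 1807.4 mm → G0 = 1278 × 1807 mm.
G1: ⌊1807/2⌋ × 1278 = 903 × 1278 mm
G2: ⌊1278/2⌋ × 903 = 639 × 903 mm
G3: ⌊903/2⌋ × 639 = 451 × 639 mm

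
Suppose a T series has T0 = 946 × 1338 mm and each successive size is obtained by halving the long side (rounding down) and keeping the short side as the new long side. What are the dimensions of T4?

236 × 334 mm

T1: ⌊1338/2⌋ × 946 = 669 × 946 mm
T2: ⌊946/2⌋ × 669 = 473 × 669 mm
T3: ⌊669/2⌋ × 473 = 334 × 473 mm
T4: ⌊473/2⌋ × 334 = 236 × 334 mm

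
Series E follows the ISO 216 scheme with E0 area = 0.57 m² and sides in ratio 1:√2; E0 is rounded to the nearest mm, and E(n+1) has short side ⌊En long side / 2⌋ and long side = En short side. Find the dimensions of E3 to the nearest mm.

224 × 317 mm

Let E0's short side be w mm. w · w√2 = 0.57 m² = 570,000 mm², so w ≈ 634.9 mm and w√2 ≈ 897.8 mm → E0 = 635 × 898 mm.
E1: ⌊898/2⌋ × 635 = 449 × 635 mm
E2: ⌊635/2⌋ × 449 = 317 × 449 mm
E3: ⌊449/2⌋ × 317 = 224 × 317 mm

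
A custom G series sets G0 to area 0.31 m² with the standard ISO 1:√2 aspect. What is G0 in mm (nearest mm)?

468 × 662 mm

Let the short side be w mm. Then w · w√2 = 0.31 m² = 310,000 mm².
w² = 310,000/√2, so w ≈ 468.2 mm; long side = w√2 ≈ 662.1 mm.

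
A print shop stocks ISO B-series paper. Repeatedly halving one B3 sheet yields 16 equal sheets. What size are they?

B7

16 = 2^4, so 4 halving steps.
B3 → B4 → … → B7 after 4 steps.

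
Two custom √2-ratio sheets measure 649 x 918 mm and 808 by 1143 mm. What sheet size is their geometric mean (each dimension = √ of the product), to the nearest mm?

724 × 1024 mm

Short side: √(649 · 808) = √524392 ≈ 724.1 → 724 mm
Long side: √(918 · 1143) = √1049274 ≈ 1024.3 → 1024 mm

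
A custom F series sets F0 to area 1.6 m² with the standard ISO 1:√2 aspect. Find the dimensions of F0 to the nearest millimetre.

1064 × 1504 mm

Let the short side be w mm. Then w · w√2 = 1.6 m² = 1,600,000 mm².
w² = 1,600,000/√2, so w ≈ 1063.7 mm; long side = w√2 ≈ 1504.2 mm.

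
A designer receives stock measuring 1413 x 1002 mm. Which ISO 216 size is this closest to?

Aspect ratio 1413/1002 ≈ 1.410 — close to the ISO √2 ≈ 1.414.
In the B-series (B0 = 1000 × 1414 mm): B0 = 1000 × 1414 mm.
Off by 3 mm total — nearest standard size.

B0 (1000 × 1414 mm)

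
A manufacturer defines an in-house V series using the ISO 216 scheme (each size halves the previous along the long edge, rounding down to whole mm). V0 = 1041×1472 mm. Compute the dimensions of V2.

520 × 736 mm

V1: ⌊1472/2⌋ × 1041 = 736 × 1041 mm
V2: ⌊1041/2⌋ × 736 = 520 × 736 mm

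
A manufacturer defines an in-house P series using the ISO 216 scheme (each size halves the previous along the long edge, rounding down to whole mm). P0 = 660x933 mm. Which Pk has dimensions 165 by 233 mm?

P0: 660 × 933 mm
P1: 466 × 660 mm
P2: 330 × 466 mm
P3: 233 × 330 mm
P4: 165 × 233 mm
P5: 116 × 165 mm
→ matches P4.

P4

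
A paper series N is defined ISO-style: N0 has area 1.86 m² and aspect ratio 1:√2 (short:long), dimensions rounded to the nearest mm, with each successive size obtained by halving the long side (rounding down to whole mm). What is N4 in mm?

Let N0's short side be w mm. w · w√2 = 1.86 m² = 1,860,000 mm², so w ≈ 1146.8 mm and w√2 ≈ 1621.9 mm → N0 = 1147 × 1622 mm.
N1: ⌊1622/2⌋ × 1147 = 811 × 1147 mm
N2: ⌊1147/2⌋ × 811 = 573 × 811 mm
N3: ⌊811/2⌋ × 573 = 405 × 573 mm
N4: ⌊573/2⌋ × 405 = 286 × 405 mm

286 × 405 mm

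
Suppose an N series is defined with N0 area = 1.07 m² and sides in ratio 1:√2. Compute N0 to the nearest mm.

Let the short side be w mm. Then w · w√2 = 1.07 m² = 1,070,000 mm².
w² = 1,070,000/√2, so w ≈ 869.8 mm; long side = w√2 ≈ 1230.1 mm.

870 × 1230 mm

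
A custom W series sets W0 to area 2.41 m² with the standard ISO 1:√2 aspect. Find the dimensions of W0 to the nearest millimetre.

Let the short side be w mm. Then w · w√2 = 2.41 m² = 2,410,000 mm².
w² = 2,410,000/√2, so w ≈ 1305.4 mm; long side = w√2 ≈ 1846.1 mm.

1305 × 1846 mm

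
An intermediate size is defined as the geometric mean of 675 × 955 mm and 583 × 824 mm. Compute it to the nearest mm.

Short side: √(675 · 583) = √393525 ≈ 627.3 → 627 mm
Long side: √(955 · 824) = √786920 ≈ 887.1 → 887 mm

627 × 887 mm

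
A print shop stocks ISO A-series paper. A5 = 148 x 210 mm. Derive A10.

26 × 37 mm

A6: ⌊210/2⌋ × 148 = 105 × 148 mm
A7: ⌊148/2⌋ × 105 = 74 × 105 mm
A8: ⌊105/2⌋ × 74 = 52 × 74 mm
A9: ⌊74/2⌋ × 52 = 37 × 52 mm
A10: ⌊52/2⌋ × 37 = 26 × 37 mm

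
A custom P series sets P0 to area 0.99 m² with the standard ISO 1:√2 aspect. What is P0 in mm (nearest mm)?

Let the short side be w mm. Then w · w√2 = 0.99 m² = 990,000 mm².
w² = 990,000/√2, so w ≈ 836.7 mm; long side = w√2 ≈ 1183.2 mm.

837 × 1183 mm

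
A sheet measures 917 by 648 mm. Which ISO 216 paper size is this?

C1 (648 × 917 mm)

Aspect ratio 917/648 ≈ 1.415 — close to the ISO √2 ≈ 1.414.
In the C-series (envelope sizes, between A and B): C1 = 648 × 917 mm.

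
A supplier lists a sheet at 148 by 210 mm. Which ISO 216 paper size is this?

Aspect ratio 210/148 ≈ 1.419 — close to the ISO √2 ≈ 1.414.
In the A-series (A0 area = 1 m²): A5 = 148 × 210 mm.

A5 (148 × 210 mm)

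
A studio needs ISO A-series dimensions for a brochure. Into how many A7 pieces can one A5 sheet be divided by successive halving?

Each ISO step halves the sheet: 1 × A5 → 2 × A6 → 4 × A7
From A5 to A7 is 2 halving steps: 2^2 = 4.

4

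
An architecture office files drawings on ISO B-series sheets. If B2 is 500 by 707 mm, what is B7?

B3: ⌊707/2⌋ × 500 = 353 × 500 mm
B4: ⌊500/2⌋ × 353 = 250 × 353 mm
B5: ⌊353/2⌋ × 250 = 176 × 250 mm
B6: ⌊250/2⌋ × 176 = 125 × 176 mm
B7: ⌊176/2⌋ × 125 = 88 × 125 mm

88 × 125 mm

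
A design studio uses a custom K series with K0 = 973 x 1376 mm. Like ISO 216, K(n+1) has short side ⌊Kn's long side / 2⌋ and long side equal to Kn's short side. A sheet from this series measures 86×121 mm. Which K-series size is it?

K0: 973 × 1376 mm
K1: 688 × 973 mm
K2: 486 × 688 mm
K3: 344 × 486 mm
K4: 243 × 344 mm
K5: 172 × 243 mm
K6: 121 × 172 mm
K7: 86 × 121 mm
K8: 60 × 86 mm
→ matches K7.

K7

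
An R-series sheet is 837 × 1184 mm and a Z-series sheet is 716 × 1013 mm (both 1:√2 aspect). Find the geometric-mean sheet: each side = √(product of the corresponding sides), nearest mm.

774 × 1095 mm

Short side: √(837 · 716) = √599292 ≈ 774.1 → 774 mm
Long side: √(1184 · 1013) = √1199392 ≈ 1095.2 → 1095 mm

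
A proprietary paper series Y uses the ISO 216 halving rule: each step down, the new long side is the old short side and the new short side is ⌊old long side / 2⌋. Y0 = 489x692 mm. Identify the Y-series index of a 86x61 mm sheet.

Y6

Y0: 489 × 692 mm
Y1: 346 × 489 mm
Y2: 244 × 346 mm
Y3: 173 × 244 mm
Y4: 122 × 173 mm
Y5: 86 × 122 mm
Y6: 61 × 86 mm
Y7: 43 × 61 mm
→ matches Y6.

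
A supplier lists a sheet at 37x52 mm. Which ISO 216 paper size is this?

Aspect ratio 52/37 ≈ 1.405 — close to the ISO √2 ≈ 1.414.
In the A-series (A0 area = 1 m²): A9 = 37 × 52 mm.

A9 (37 × 52 mm)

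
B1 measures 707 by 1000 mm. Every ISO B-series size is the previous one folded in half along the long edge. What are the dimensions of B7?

88 × 125 mm

B2: ⌊1000/2⌋ × 707 = 500 × 707 mm
B3: ⌊707/2⌋ × 500 = 353 × 500 mm
B4: ⌊500/2⌋ × 353 = 250 × 353 mm
B5: ⌊353/2⌋ × 250 = 176 × 250 mm
B6: ⌊250/2⌋ × 176 = 125 × 176 mm
B7: ⌊176/2⌋ × 125 = 88 × 125 mm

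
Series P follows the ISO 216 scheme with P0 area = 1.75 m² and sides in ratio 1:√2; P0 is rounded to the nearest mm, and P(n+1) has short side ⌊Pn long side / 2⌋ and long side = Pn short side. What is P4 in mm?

278 × 393 mm

Let P0's short side be w mm. w · w√2 = 1.75 m² = 1,750,000 mm², so w ≈ 1112.4 mm and w√2 ≈ 1573.2 mm → P0 = 1112 × 1573 mm.
P1: ⌊1573/2⌋ × 1112 = 786 × 1112 mm
P2: ⌊1112/2⌋ × 786 = 556 × 786 mm
P3: ⌊786/2⌋ × 556 = 393 × 556 mm
P4: ⌊556/2⌋ × 393 = 278 × 393 mm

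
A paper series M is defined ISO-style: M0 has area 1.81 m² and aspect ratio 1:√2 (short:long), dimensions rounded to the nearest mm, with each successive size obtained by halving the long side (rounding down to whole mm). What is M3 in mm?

Let M0's short side be w mm. w · w√2 = 1.81 m² = 1,810,000 mm², so w ≈ 1131.3 mm and w√2 ≈ 1599.9 mm → M0 = 1131 × 1600 mm.
M1: ⌊1600/2⌋ × 1131 = 800 × 1131 mm
M2: ⌊1131/2⌋ × 800 = 565 × 800 mm
M3: ⌊800/2⌋ × 565 = 400 × 565 mm

400 × 565 mm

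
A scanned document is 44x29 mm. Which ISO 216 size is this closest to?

Aspect ratio 44/29 ≈ 1.517 (ISO target is √2 ≈ 1.414).
In the B-series (B0 = 1000 × 1414 mm): B10 = 31 × 44 mm.
Off by 2 mm total — nearest standard size.

B10 (31 × 44 mm)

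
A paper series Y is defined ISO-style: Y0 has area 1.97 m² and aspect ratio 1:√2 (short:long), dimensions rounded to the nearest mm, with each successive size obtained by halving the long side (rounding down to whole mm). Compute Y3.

Let Y0's short side be w mm. w · w√2 = 1.97 m² = 1,970,000 mm², so w ≈ 1180.3 mm and w√2 ≈ 1669.1 mm → Y0 = 1180 × 1669 mm.
Y1: ⌊1669/2⌋ × 1180 = 834 × 1180 mm
Y2: ⌊1180/2⌋ × 834 = 590 × 834 mm
Y3: ⌊834/2⌋ × 590 = 417 × 590 mm

417 × 590 mm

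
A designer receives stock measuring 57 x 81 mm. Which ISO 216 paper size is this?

Aspect ratio 81/57 ≈ 1.421 — close to the ISO √2 ≈ 1.414.
In the C-series (envelope sizes, between A and B): C8 = 57 × 81 mm.

C8 (57 × 81 mm)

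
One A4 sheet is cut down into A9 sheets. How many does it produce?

32

A4 = 210 × 297 mm; A9 = 37 × 52 mm.
Each halving step doubles the count; 5 steps from A4 to A9.
2^5 = 32.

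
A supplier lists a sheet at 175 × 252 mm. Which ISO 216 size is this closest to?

Aspect ratio 252/175 ≈ 1.440 (ISO target is √2 ≈ 1.414).
In the B-series (B0 = 1000 × 1414 mm): B5 = 176 × 250 mm.
Off by 3 mm total — nearest standard size.

B5 (176 × 250 mm)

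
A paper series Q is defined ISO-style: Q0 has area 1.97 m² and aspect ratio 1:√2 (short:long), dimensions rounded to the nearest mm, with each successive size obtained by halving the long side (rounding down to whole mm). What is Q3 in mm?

Let Q0's short side be w mm. w · w√2 = 1.97 m² = 1,970,000 mm², so w ≈ 1180.3 mm and w√2 ≈ 1669.1 mm → Q0 = 1180 × 1669 mm.
Q1: ⌊1669/2⌋ × 1180 = 834 × 1180 mm
Q2: ⌊1180/2⌋ × 834 = 590 × 834 mm
Q3: ⌊834/2⌋ × 590 = 417 × 590 mm

417 × 590 mm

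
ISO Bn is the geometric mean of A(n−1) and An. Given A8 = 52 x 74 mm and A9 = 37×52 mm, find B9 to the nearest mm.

44 × 62 mm

Short side: √(52 · 37) = √1924 ≈ 43.9 → 44 mm
Long side: √(74 · 52) = √3848 ≈ 62.0 → 62 mm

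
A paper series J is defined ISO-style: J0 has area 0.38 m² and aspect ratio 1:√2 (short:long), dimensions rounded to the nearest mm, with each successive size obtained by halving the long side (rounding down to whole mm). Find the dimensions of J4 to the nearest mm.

Let J0's short side be w mm. w · w√2 = 0.38 m² = 380,000 mm², so w ≈ 518.4 mm and w√2 ≈ 733.1 mm → J0 = 518 × 733 mm.
J1: ⌊733/2⌋ × 518 = 366 × 518 mm
J2: ⌊518/2⌋ × 366 = 259 × 366 mm
J3: ⌊366/2⌋ × 259 = 183 × 259 mm
J4: ⌊259/2⌋ × 183 = 129 × 183 mm

129 × 183 mm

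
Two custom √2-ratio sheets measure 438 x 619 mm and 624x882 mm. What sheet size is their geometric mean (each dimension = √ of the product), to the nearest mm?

523 × 739 mm

Short side: √(438 · 624) = √273312 ≈ 522.8 → 523 mm
Long side: √(619 · 882) = √545958 ≈ 738.9 → 739 mm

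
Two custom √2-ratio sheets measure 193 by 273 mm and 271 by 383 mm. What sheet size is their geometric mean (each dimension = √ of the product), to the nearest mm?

229 × 323 mm

Short side: √(193 · 271) = √52303 ≈ 228.7 → 229 mm
Long side: √(273 · 383) = √104559 ≈ 323.4 → 323 mm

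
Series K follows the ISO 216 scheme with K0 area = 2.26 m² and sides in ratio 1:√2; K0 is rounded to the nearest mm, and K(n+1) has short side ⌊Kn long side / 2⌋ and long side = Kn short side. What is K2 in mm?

Let K0's short side be w mm. w · w√2 = 2.26 m² = 2,260,000 mm², so w ≈ 1264.1 mm and w√2 ≈ 1787.8 mm → K0 = 1264 × 1788 mm.
K1: ⌊1788/2⌋ × 1264 = 894 × 1264 mm
K2: ⌊1264/2⌋ × 894 = 632 × 894 mm

632 × 894 mm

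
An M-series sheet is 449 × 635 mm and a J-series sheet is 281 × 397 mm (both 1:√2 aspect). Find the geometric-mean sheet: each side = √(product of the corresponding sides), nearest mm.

Short side: √(449 · 281) = √126169 ≈ 355.2 → 355 mm
Long side: √(635 · 397) = √252095 ≈ 502.1 → 502 mm

355 × 502 mm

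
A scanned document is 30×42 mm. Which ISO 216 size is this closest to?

Aspect ratio 42/30 ≈ 1.400 — close to the ISO √2 ≈ 1.414.
In the B-series (B0 = 1000 × 1414 mm): B10 = 31 × 44 mm.
Off by 3 mm total — nearest standard size.

B10 (31 × 44 mm)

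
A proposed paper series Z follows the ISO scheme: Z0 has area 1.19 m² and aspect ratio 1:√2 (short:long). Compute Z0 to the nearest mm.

917 × 1297 mm

Let the short side be w mm. Then w · w√2 = 1.19 m² = 1,190,000 mm².
w² = 1,190,000/√2, so w ≈ 917.3 mm; long side = w√2 ≈ 1297.3 mm.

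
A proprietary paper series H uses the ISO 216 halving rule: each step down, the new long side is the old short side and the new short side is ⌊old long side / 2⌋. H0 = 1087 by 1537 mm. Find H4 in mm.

H1: ⌊1537/2⌋ × 1087 = 768 × 1087 mm
H2: ⌊1087/2⌋ × 768 = 543 × 768 mm
H3: ⌊768/2⌋ × 543 = 384 × 543 mm
H4: ⌊543/2⌋ × 384 = 271 × 384 mm

271 × 384 mm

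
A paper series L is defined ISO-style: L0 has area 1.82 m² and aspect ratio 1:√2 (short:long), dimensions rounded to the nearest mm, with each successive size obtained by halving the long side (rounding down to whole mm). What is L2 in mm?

Let L0's short side be w mm. w · w√2 = 1.82 m² = 1,820,000 mm², so w ≈ 1134.4 mm and w√2 ≈ 1604.3 mm → L0 = 1134 × 1604 mm.
L1: ⌊1604/2⌋ × 1134 = 802 × 1134 mm
L2: ⌊1134/2⌋ × 802 = 567 × 802 mm

567 × 802 mm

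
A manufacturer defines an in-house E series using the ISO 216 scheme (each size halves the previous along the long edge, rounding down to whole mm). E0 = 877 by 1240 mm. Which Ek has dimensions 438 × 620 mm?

E2

E0: 877 × 1240 mm
E1: 620 × 877 mm
E2: 438 × 620 mm
E3: 310 × 438 mm
→ matches E2.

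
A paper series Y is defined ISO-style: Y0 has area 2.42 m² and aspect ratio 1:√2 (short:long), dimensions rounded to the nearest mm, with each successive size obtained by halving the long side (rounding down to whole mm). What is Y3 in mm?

462 × 654 mm

Let Y0's short side be w mm. w · w√2 = 2.42 m² = 2,420,000 mm², so w ≈ 1308.1 mm and w√2 ≈ 1850.0 mm → Y0 = 1308 × 1850 mm.
Y1: ⌊1850/2⌋ × 1308 = 925 × 1308 mm
Y2: ⌊1308/2⌋ × 925 = 654 × 925 mm
Y3: ⌊925/2⌋ × 654 = 462 × 654 mm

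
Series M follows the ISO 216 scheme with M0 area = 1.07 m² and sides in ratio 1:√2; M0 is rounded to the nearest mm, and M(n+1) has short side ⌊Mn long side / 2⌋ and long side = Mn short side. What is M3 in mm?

Let M0's short side be w mm. w · w√2 = 1.07 m² = 1,070,000 mm², so w ≈ 869.8 mm and w√2 ≈ 1230.1 mm → M0 = 870 × 1230 mm.
M1: ⌊1230/2⌋ × 870 = 615 × 870 mm
M2: ⌊870/2⌋ × 615 = 435 × 615 mm
M3: ⌊615/2⌋ × 435 = 307 × 435 mm

307 × 435 mm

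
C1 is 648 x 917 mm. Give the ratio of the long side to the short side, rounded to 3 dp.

917 / 648 = 1.415
Matches √2 ≈ 1.414 — the ISO 216 defining ratio.

1.415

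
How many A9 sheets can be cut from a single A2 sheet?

128

Each ISO step halves the sheet: 1 × A2 → 2 × A3 → 4 × A4 → 8 × A5 → …
From A2 to A9 is 7 halving steps: 2^7 = 128.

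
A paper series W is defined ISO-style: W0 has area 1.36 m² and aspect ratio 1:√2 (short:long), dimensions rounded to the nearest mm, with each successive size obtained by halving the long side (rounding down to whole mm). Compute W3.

Let W0's short side be w mm. w · w√2 = 1.36 m² = 1,360,000 mm², so w ≈ 980.6 mm and w√2 ≈ 1386.8 mm → W0 = 981 × 1387 mm.
W1: ⌊1387/2⌋ × 981 = 693 × 981 mm
W2: ⌊981/2⌋ × 693 = 490 × 693 mm
W3: ⌊693/2⌋ × 490 = 346 × 490 mm

346 × 490 mm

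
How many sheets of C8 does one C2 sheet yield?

Each ISO step halves the sheet: 1 × C2 → 2 × C3 → 4 × C4 → 8 × C5 → …
From C2 to C8 is 6 halving steps: 2^6 = 64.

64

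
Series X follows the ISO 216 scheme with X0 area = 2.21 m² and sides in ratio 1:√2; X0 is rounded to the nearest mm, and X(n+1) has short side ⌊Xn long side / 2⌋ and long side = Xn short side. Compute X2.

Let X0's short side be w mm. w · w√2 = 2.21 m² = 2,210,000 mm², so w ≈ 1250.1 mm and w√2 ≈ 1767.9 mm → X0 = 1250 × 1768 mm.
X1: ⌊1768/2⌋ × 1250 = 884 × 1250 mm
X2: ⌊1250/2⌋ × 884 = 625 × 884 mm

625 × 884 mm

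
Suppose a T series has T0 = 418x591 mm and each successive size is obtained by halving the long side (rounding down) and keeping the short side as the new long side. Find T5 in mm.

73 × 104 mm

T1 = 295 × 418 mm (from T0 by 1 halving).
T2: ⌊418/2⌋ × 295 = 209 × 295 mm
T3: ⌊295/2⌋ × 209 = 147 × 209 mm
T4: ⌊209/2⌋ × 147 = 104 × 147 mm
T5: ⌊147/2⌋ × 104 = 73 × 104 mm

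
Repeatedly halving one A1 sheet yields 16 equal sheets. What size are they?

A5

16 = 2^4, so 4 halving steps.
A1 → A2 → … → A5 after 4 steps.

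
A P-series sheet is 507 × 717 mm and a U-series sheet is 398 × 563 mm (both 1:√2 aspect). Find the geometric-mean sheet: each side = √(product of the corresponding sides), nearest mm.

449 × 635 mm

Short side: √(507 · 398) = √201786 ≈ 449.2 → 449 mm
Long side: √(717 · 563) = √403671 ≈ 635.4 → 635 mm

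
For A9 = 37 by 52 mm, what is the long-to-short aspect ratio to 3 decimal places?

1.405

52 / 37 = 1.405
ISO 216 targets √2 ≈ 1.414; the -0.009 deviation is from mm rounding.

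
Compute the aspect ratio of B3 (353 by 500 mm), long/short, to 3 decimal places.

1.416

500 / 353 = 1.416
ISO 216 targets √2 ≈ 1.414; the +0.002 deviation is from mm rounding.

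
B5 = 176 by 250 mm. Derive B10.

31 × 44 mm

B6: ⌊250/2⌋ × 176 = 125 × 176 mm
B7: ⌊176/2⌋ × 125 = 88 × 125 mm
B8: ⌊125/2⌋ × 88 = 62 × 88 mm
B9: ⌊88/2⌋ × 62 = 44 × 62 mm
B10: ⌊62/2⌋ × 44 = 31 × 44 mm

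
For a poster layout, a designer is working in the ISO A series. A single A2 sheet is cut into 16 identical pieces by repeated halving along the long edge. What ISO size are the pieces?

A6

16 = 2^4, so 4 halving steps.
A2 → A3 → … → A6 after 4 steps.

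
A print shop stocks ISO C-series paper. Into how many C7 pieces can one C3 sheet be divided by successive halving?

Each ISO step halves the sheet: 1 × C3 → 2 × C4 → 4 × C5 → 8 × C6 → …
From C3 to C7 is 4 halving steps: 2^4 = 16.

16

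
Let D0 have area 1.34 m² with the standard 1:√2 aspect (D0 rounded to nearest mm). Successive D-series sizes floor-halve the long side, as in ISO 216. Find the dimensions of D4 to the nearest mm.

243 × 344 mm

Let D0's short side be w mm. w · w√2 = 1.34 m² = 1,340,000 mm², so w ≈ 973.4 mm and w√2 ≈ 1376.6 mm → D0 = 973 × 1377 mm.
D1: ⌊1377/2⌋ × 973 = 688 × 973 mm
D2: ⌊973/2⌋ × 688 = 486 × 688 mm
D3: ⌊688/2⌋ × 486 = 344 × 486 mm
D4: ⌊486/2⌋ × 344 = 243 × 344 mm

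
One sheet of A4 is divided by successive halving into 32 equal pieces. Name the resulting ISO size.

A9

32 = 2^5, so 5 halving steps.
A4 → A5 → … → A9 after 5 steps.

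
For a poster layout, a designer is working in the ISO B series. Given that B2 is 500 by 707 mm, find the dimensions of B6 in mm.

125 × 176 mm

B3: ⌊707/2⌋ × 500 = 353 × 500 mm
B4: ⌊500/2⌋ × 353 = 250 × 353 mm
B5: ⌊353/2⌋ × 250 = 176 × 250 mm
B6: ⌊250/2⌋ × 176 = 125 × 176 mm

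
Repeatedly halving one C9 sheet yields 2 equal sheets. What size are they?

2 = 2^1, so 1 halving step.
C9 → C10 → … → C10 after 1 step.

C10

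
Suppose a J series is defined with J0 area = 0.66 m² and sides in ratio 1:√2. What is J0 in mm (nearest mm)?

Let the short side be w mm. Then w · w√2 = 0.66 m² = 660,000 mm².
w² = 660,000/√2, so w ≈ 683.1 mm; long side = w√2 ≈ 966.1 mm.

683 × 966 mm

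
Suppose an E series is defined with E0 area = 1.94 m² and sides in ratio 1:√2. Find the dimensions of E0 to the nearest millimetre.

1171 × 1656 mm

Let the short side be w mm. Then w · w√2 = 1.94 m² = 1,940,000 mm².
w² = 1,940,000/√2, so w ≈ 1171.2 mm; long side = w√2 ≈ 1656.4 mm.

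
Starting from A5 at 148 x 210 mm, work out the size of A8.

52 × 74 mm

A6: ⌊210/2⌋ × 148 = 105 × 148 mm
A7: ⌊148/2⌋ × 105 = 74 × 105 mm
A8: ⌊105/2⌋ × 74 = 52 × 74 mm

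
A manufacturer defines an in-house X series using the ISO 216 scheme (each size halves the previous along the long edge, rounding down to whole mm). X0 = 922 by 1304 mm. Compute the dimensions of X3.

X1: ⌊1304/2⌋ × 922 = 652 × 922 mm
X2: ⌊922/2⌋ × 652 = 461 × 652 mm
X3: ⌊652/2⌋ × 461 = 326 × 461 mm

326 × 461 mm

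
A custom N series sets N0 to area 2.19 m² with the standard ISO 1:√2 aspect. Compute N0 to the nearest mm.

1244 × 1760 mm

Let the short side be w mm. Then w · w√2 = 2.19 m² = 2,190,000 mm².
w² = 2,190,000/√2, so w ≈ 1244.4 mm; long side = w√2 ≈ 1759.9 mm.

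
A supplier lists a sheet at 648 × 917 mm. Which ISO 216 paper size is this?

C1 (648 × 917 mm)

Aspect ratio 917/648 ≈ 1.415 — close to the ISO √2 ≈ 1.414.
In the C-series (envelope sizes, between A and B): C1 = 648 × 917 mm.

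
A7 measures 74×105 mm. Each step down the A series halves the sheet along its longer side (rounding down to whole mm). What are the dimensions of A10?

26 × 37 mm

A8: ⌊105/2⌋ × 74 = 52 × 74 mm
A9: ⌊74/2⌋ × 52 = 37 × 52 mm
A10: ⌊52/2⌋ × 37 = 26 × 37 mm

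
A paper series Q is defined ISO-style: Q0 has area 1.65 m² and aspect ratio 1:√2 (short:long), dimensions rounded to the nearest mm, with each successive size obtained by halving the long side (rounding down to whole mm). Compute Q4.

270 × 382 mm

Let Q0's short side be w mm. w · w√2 = 1.65 m² = 1,650,000 mm², so w ≈ 1080.2 mm and w√2 ≈ 1527.6 mm → Q0 = 1080 × 1528 mm.
Q1: ⌊1528/2⌋ × 1080 = 764 × 1080 mm
Q2: ⌊1080/2⌋ × 764 = 540 × 764 mm
Q3: ⌊764/2⌋ × 540 = 382 × 540 mm
Q4: ⌊540/2⌋ × 382 = 270 × 382 mm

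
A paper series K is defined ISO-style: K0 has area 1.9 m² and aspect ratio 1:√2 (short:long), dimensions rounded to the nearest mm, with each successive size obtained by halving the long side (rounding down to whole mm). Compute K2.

Let K0's short side be w mm. w · w√2 = 1.9 m² = 1,900,000 mm², so w ≈ 1159.1 mm and w√2 ≈ 1639.2 mm → K0 = 1159 × 1639 mm.
K1: ⌊1639/2⌋ × 1159 = 819 × 1159 mm
K2: ⌊1159/2⌋ × 819 = 579 × 819 mm

579 × 819 mm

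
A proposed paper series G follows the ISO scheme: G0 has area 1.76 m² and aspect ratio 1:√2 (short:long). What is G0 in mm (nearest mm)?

Let the short side be w mm. Then w · w√2 = 1.76 m² = 1,760,000 mm².
w² = 1,760,000/√2, so w ≈ 1115.6 mm; long side = w√2 ≈ 1577.7 mm.

1116 × 1578 mm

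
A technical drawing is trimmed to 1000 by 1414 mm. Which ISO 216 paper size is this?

Aspect ratio 1414/1000 ≈ 1.414 — close to the ISO √2 ≈ 1.414.
In the B-series (B0 = 1000 × 1414 mm): B0 = 1000 × 1414 mm.

B0 (1000 × 1414 mm)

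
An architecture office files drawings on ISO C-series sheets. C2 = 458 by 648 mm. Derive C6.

C3: ⌊648/2⌋ × 458 = 324 × 458 mm
C4: ⌊458/2⌋ × 324 = 229 × 324 mm
C5: ⌊324/2⌋ × 229 = 162 × 229 mm
C6: ⌊229/2⌋ × 162 = 114 × 162 mm

114 × 162 mm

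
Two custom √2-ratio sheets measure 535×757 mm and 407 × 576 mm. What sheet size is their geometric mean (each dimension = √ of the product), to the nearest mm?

Short side: √(535 · 407) = √217745 ≈ 466.6 → 467 mm
Long side: √(757 · 576) = √436032 ≈ 660.3 → 660 mm

467 × 660 mm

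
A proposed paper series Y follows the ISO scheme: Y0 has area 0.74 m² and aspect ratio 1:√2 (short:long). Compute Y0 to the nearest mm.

723 × 1023 mm

Let the short side be w mm. Then w · w√2 = 0.74 m² = 740,000 mm².
w² = 740,000/√2, so w ≈ 723.4 mm; long side = w√2 ≈ 1023.0 mm.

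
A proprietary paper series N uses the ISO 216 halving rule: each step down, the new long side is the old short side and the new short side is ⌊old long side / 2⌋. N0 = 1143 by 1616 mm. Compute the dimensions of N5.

202 × 285 mm

N1: ⌊1616/2⌋ × 1143 = 808 × 1143 mm
N2: ⌊1143/2⌋ × 808 = 571 × 808 mm
N3: ⌊808/2⌋ × 571 = 404 × 571 mm
N4: ⌊571/2⌋ × 404 = 285 × 404 mm
N5: ⌊404/2⌋ × 285 = 202 × 285 mm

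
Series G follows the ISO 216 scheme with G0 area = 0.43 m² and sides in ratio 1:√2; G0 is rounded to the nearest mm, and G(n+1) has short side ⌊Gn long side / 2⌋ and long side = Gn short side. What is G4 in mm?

137 × 195 mm

Let G0's short side be w mm. w · w√2 = 0.43 m² = 430,000 mm², so w ≈ 551.4 mm and w√2 ≈ 779.8 mm → G0 = 551 × 780 mm.
G1: ⌊780/2⌋ × 551 = 390 × 551 mm
G2: ⌊551/2⌋ × 390 = 275 × 390 mm
G3: ⌊390/2⌋ × 275 = 195 × 275 mm
G4: ⌊275/2⌋ × 195 = 137 × 195 mm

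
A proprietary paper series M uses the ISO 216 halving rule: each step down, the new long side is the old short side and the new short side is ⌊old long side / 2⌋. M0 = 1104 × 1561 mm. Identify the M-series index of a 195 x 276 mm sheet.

M5

M0: 1104 × 1561 mm
M1: 780 × 1104 mm
M2: 552 × 780 mm
M3: 390 × 552 mm
M4: 276 × 390 mm
M5: 195 × 276 mm
M6: 138 × 195 mm
→ matches M5.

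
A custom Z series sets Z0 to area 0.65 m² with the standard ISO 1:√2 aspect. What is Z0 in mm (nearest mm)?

Let the short side be w mm. Then w · w√2 = 0.65 m² = 650,000 mm².
w² = 650,000/√2, so w ≈ 678.0 mm; long side = w√2 ≈ 958.8 mm.

678 × 959 mm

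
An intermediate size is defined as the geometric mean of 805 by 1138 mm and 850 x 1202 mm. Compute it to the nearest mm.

827 × 1170 mm

Short side: √(805 · 850) = √684250 ≈ 827.2 → 827 mm
Long side: √(1138 · 1202) = √1367876 ≈ 1169.6 → 1170 mm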